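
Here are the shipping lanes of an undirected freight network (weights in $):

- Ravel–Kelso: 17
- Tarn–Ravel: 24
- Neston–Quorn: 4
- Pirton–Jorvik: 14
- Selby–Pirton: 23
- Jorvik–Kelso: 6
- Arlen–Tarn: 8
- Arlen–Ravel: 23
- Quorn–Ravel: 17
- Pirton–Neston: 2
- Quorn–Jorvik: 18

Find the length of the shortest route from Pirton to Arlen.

$46

Running Dijkstra from Pirton:
Pirton: 0
Neston: 2  (via Pirton)
Quorn: 6  (via Neston)
Jorvik: 14  (via Pirton)
Kelso: 20  (via Jorvik)
Selby: 23  (via Pirton)
Ravel: 23  (via Quorn)
Arlen: 46  (via Ravel)
Shortest route: Pirton → Neston → Quorn → Ravel → Arlen = $46.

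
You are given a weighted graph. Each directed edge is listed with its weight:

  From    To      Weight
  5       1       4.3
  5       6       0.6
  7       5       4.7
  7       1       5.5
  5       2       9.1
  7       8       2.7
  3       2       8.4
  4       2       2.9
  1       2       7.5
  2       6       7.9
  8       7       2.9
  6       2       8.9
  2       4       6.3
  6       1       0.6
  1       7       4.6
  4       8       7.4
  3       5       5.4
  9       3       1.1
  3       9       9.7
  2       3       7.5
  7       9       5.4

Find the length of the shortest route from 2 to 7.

13.1

Candidate routes:
2 → 4 → 8 → 7: 6.3+7.4+2.9 = 16.6
2 → 6 → 1 → 7: 7.9+0.6+4.6 = 13.1
Cheapest is 2 → 6 → 1 → 7 at 13.1.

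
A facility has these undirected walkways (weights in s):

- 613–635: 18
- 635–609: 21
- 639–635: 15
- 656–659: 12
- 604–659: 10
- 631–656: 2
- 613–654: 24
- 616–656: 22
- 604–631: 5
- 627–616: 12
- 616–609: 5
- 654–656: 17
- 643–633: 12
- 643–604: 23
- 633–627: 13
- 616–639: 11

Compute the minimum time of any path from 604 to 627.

41 s

Enumerating some paths:
604–631–656–616–627: 5+2+22+12 = 41
604–659–656–616–627: 10+12+22+12 = 56
604–643–633–627: 23+12+13 = 48
The minimum is 41 s via 604–631–656–616–627.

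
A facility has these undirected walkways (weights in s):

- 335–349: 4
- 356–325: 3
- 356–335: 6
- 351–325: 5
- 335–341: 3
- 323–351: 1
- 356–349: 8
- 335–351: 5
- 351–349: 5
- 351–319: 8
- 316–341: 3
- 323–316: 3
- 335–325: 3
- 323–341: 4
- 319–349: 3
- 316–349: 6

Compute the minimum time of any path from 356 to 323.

9 s

Compare a few routes:
356 - 325 - 351 - 323: 3+5+1 = 9
356 - 325 - 335 - 351 - 323: 3+3+5+1 = 12
356 - 335 - 351 - 323: 6+5+1 = 12
Cheapest is 356 - 325 - 351 - 323 at 9 s.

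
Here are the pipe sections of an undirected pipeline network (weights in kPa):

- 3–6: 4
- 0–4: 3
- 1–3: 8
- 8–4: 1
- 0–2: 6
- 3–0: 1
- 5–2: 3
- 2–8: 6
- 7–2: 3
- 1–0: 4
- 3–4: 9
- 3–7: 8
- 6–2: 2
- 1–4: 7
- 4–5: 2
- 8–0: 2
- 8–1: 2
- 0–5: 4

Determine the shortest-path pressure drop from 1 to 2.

Running Dijkstra from 1:
1: 0
8: 2  (via 1)
4: 3  (via 8)
0: 4  (via 1)
3: 5  (via 0)
5: 5  (via 4)
2: 8  (via 8)
Shortest route: 1 → 8 → 2 = 8 kPa.

8 kPa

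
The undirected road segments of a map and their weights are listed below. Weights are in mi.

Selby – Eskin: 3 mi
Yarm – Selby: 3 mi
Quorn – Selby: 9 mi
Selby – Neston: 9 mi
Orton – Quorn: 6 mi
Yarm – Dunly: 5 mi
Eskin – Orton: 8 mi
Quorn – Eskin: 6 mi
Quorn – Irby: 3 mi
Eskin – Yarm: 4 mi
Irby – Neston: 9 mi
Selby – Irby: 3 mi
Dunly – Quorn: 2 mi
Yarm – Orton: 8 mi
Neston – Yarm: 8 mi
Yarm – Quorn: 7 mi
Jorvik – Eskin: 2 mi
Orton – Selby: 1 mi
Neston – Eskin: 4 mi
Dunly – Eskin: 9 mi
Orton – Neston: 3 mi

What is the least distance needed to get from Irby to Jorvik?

Candidate routes:
Irby → Selby → Orton → Neston → Eskin → Jorvik: 3+1+3+4+2 = 13
Irby → Quorn → Eskin → Jorvik: 3+6+2 = 11
Irby → Selby → Yarm → Eskin → Jorvik: 3+3+4+2 = 12
Irby → Selby → Eskin → Jorvik: 3+3+2 = 8
Cheapest is Irby → Selby → Eskin → Jorvik at 8 mi.

8 mi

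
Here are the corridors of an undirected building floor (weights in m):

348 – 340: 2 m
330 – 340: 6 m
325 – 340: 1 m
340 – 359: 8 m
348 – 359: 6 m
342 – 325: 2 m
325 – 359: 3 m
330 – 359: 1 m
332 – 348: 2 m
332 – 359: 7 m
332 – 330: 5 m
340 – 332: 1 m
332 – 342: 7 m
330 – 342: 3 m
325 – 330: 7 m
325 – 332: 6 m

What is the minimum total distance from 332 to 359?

Candidate routes:
332 → 340 → 325 → 359: 1+1+3 = 5
332 → 330 → 359: 5+1 = 6
332 → 359: 7 = 7
332 → 348 → 359: 2+6 = 8
The minimum is 5 m via 332 → 340 → 325 → 359.

5 m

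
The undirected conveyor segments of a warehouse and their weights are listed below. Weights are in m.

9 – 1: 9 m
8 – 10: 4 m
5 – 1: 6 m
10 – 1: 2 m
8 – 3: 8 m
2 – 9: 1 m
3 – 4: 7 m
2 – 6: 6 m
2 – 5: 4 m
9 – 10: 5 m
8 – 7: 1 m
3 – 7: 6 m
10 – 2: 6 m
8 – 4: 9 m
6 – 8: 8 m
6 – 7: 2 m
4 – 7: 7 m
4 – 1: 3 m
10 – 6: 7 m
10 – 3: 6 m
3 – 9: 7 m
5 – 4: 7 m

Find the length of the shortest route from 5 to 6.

Shortest distances from 5:
5: 0
2: 4  (via 5)
9: 5  (via 2)
1: 6  (via 5)
4: 7  (via 5)
10: 8  (via 1)
6: 10  (via 2)
Shortest route: 5 → 2 → 6 = 10 m.

10 m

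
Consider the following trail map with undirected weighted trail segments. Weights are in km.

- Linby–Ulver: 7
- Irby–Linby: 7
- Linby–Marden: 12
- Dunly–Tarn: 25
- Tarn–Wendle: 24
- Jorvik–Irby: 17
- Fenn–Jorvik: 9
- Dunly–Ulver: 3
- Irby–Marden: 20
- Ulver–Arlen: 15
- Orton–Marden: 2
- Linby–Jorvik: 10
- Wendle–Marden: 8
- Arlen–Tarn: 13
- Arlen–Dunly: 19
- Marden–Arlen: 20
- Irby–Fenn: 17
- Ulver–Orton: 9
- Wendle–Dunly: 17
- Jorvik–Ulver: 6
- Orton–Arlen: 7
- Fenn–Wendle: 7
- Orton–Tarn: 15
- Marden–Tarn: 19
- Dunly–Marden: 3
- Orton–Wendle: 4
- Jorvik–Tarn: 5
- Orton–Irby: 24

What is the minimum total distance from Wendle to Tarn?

19 km

Compare a few routes:
Wendle–Orton–Tarn: 4+15 = 19
Wendle–Orton–Marden–Dunly–Ulver–Jorvik–Tarn: 4+2+3+3+6+5 = 23
Wendle–Fenn–Jorvik–Tarn: 7+9+5 = 21
Cheapest is Wendle–Orton–Tarn at 19 km.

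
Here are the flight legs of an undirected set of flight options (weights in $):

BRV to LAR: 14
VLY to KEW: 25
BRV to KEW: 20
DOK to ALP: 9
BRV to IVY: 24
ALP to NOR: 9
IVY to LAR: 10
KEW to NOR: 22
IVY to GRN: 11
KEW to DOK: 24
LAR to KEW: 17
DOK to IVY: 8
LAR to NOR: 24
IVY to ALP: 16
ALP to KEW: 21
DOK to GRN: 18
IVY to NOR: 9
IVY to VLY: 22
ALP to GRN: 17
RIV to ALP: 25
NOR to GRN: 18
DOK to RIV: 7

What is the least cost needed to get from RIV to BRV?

Enumerating some paths:
RIV - DOK - KEW - BRV: 7+24+20 = 51
RIV - DOK - IVY - BRV: 7+8+24 = 39
RIV - DOK - ALP - IVY - BRV: 7+9+16+24 = 56
Cheapest is RIV - DOK - IVY - BRV at $39.

$39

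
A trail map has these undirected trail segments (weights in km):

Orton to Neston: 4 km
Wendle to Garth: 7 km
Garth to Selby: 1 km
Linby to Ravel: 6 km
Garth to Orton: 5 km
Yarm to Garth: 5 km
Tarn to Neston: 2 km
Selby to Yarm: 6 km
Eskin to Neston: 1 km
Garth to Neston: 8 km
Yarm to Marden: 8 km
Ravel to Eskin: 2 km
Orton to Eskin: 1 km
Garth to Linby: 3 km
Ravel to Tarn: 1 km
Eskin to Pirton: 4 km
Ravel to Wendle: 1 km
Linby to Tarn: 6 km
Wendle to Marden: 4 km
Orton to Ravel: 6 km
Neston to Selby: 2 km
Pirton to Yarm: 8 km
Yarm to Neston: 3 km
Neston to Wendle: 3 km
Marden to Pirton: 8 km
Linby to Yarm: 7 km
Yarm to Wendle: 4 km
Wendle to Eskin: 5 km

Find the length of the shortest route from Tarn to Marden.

Compare a few routes:
Tarn → Ravel → Wendle → Marden: 1+1+4 = 6
Tarn → Neston → Eskin → Ravel → Wendle → Marden: 2+1+2+1+4 = 10
Tarn → Ravel → Eskin → Neston → Wendle → Marden: 1+2+1+3+4 = 11
Tarn → Neston → Wendle → Marden: 2+3+4 = 9
Cheapest is Tarn → Ravel → Wendle → Marden at 6 km.

6 km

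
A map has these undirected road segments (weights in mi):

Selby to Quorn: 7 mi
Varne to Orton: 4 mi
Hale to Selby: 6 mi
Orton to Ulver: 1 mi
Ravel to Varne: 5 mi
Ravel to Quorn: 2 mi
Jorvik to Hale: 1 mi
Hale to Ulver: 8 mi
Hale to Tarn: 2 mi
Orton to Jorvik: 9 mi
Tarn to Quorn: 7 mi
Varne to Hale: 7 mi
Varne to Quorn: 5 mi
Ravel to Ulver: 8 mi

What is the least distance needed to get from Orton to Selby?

Compare a few routes:
Orton → Ulver → Hale → Selby: 1+8+6 = 15
Orton → Varne → Quorn → Selby: 4+5+7 = 16
Orton → Jorvik → Hale → Selby: 9+1+6 = 16
The minimum is 15 mi via Orton → Ulver → Hale → Selby.

15 mi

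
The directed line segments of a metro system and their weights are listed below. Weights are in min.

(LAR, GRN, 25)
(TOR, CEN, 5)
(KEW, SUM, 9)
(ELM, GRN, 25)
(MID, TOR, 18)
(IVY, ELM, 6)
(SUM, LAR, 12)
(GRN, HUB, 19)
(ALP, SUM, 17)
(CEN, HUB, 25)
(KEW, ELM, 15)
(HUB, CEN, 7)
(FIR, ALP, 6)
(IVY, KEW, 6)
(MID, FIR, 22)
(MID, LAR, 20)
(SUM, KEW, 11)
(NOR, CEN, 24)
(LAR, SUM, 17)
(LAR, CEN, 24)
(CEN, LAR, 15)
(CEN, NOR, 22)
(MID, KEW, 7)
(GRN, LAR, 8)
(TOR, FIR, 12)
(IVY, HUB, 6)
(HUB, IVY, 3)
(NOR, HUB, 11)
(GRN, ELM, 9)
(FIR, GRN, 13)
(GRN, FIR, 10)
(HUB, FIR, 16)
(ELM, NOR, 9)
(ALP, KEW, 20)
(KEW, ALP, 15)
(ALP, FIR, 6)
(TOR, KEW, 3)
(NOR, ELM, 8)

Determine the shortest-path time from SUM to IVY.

Shortest distances from SUM:
SUM: 0
KEW: 11  (via SUM)
LAR: 12  (via SUM)
ALP: 26  (via KEW)
ELM: 26  (via KEW)
FIR: 32  (via ALP)
NOR: 35  (via ELM)
CEN: 36  (via LAR)
GRN: 37  (via LAR)
HUB: 46  (via NOR)
IVY: 49  (via HUB)
Shortest route: SUM → KEW → ELM → NOR → HUB → IVY = 49 min.

49 min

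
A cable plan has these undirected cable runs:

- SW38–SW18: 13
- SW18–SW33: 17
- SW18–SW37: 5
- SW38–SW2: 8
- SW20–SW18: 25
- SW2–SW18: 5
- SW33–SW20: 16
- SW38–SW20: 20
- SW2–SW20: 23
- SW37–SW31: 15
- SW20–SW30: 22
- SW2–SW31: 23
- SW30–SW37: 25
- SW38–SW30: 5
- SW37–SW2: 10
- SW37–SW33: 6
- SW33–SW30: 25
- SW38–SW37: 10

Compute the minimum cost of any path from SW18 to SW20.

25

Compare a few routes:
SW18–SW2–SW38–SW20: 5+8+20 = 33
SW18–SW37–SW33–SW20: 5+6+16 = 27
SW18–SW20: 25 = 25
SW18–SW2–SW20: 5+23 = 28
The minimum is 25 via SW18–SW20.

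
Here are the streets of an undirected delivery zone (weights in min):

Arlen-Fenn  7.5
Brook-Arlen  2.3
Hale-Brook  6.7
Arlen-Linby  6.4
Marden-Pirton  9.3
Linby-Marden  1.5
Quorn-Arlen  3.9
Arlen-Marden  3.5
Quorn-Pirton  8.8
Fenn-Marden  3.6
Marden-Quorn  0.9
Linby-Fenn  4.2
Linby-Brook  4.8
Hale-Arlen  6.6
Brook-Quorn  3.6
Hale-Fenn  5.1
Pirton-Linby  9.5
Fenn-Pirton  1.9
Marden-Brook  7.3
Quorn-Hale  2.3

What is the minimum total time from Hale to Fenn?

Running Dijkstra from Hale:
Hale: 0
Quorn: 2.3  (via Hale)
Marden: 3.2  (via Quorn)
Linby: 4.7  (via Marden)
Fenn: 5.1  (via Hale)
Shortest route: Hale–Fenn = 5.1 min.

5.1 min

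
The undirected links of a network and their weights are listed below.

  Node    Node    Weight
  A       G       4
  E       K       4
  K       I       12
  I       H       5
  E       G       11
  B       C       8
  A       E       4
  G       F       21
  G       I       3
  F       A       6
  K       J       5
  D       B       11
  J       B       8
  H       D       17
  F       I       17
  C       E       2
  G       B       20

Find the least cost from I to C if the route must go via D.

Shortest I→D: I–H–D = 22
Best D to C: D–B–C costing 19
Total via D: 22 + 19 = 41.

41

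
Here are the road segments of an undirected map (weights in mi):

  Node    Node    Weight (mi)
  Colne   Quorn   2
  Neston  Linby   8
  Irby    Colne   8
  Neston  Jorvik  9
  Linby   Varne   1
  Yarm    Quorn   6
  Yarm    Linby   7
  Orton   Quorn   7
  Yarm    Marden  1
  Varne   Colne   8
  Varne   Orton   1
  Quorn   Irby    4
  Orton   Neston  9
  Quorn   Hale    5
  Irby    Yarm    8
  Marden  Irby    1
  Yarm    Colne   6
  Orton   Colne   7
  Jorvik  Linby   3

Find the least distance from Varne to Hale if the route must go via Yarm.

Shortest Varne→Yarm: Varne → Linby → Yarm = 8
Best Yarm to Hale: Yarm → Quorn → Hale costing 11
Total via Yarm: 8 + 11 = 19 mi.

19 mi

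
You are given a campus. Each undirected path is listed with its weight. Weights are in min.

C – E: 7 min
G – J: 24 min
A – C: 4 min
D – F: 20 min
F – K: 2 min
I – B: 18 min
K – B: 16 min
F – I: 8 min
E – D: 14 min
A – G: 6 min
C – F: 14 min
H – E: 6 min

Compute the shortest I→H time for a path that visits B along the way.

Best I to B: I → B costing 18
Shortest B→H: B → K → F → C → E → H = 45
Total via B: 18 + 45 = 63 min.

63 min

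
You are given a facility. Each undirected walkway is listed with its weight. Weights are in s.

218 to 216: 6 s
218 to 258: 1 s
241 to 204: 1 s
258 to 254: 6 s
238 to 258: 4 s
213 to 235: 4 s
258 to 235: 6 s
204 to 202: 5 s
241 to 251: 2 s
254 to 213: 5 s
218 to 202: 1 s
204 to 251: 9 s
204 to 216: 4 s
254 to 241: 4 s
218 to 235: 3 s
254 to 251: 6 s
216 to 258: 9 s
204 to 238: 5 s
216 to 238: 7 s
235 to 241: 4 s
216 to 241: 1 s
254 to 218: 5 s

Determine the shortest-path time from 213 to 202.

Compare a few routes:
213 → 235 → 218 → 202: 4+3+1 = 8
213 → 254 → 218 → 202: 5+5+1 = 11
The minimum is 8 s via 213 → 235 → 218 → 202.

8 s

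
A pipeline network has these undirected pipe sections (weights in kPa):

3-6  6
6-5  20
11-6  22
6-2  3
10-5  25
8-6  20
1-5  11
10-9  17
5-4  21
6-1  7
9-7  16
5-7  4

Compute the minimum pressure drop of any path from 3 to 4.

45 kPa

Settle nodes by increasing distance from 3:
3: 0
6: 6  (via 3)
2: 9  (via 6)
1: 13  (via 6)
5: 24  (via 1)
8: 26  (via 6)
7: 28  (via 5)
11: 28  (via 6)
9: 44  (via 7)
4: 45  (via 5)
Shortest route: 3–6–1–5–4 = 45 kPa.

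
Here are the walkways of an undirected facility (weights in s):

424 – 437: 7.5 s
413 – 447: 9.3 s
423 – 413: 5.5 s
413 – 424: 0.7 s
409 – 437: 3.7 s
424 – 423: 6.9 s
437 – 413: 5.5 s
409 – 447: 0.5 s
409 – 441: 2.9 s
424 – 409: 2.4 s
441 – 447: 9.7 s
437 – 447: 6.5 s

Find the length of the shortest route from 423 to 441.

Shortest distances from 423:
423: 0
413: 5.5  (via 423)
424: 6.2  (via 413)
409: 8.6  (via 424)
447: 9.1  (via 409)
437: 11  (via 413)
441: 11.5  (via 409)
Shortest route: 423–413–424–409–441 = 11.5 s.

11.5 s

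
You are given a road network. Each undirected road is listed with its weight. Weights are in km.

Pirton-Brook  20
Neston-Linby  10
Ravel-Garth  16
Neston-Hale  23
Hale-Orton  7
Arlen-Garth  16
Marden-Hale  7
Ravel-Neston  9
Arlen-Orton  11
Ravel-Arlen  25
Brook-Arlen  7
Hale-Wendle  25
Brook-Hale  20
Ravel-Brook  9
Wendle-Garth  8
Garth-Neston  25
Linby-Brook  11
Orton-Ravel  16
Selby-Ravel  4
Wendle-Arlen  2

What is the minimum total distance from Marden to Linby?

Running Dijkstra from Marden:
Marden: 0
Hale: 7  (via Marden)
Orton: 14  (via Hale)
Arlen: 25  (via Orton)
Brook: 27  (via Hale)
Wendle: 27  (via Arlen)
Neston: 30  (via Hale)
Ravel: 30  (via Orton)
Selby: 34  (via Ravel)
Garth: 35  (via Wendle)
Linby: 38  (via Brook)
Shortest route: Marden–Hale–Brook–Linby = 38 km.

38 km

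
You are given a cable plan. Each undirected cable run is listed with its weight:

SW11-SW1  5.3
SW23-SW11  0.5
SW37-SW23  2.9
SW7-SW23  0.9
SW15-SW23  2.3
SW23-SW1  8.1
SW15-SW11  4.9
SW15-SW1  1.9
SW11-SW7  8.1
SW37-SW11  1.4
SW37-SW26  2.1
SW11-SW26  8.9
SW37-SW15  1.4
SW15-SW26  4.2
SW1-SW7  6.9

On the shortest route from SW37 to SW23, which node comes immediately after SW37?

SW11

Enumerating some paths:
SW37–SW23: 2.9 = 2.9
SW37–SW11–SW23: 1.4+0.5 = 1.9
Cheapest is SW37–SW11–SW23 at 1.9.
So from SW37 the first move is to SW11.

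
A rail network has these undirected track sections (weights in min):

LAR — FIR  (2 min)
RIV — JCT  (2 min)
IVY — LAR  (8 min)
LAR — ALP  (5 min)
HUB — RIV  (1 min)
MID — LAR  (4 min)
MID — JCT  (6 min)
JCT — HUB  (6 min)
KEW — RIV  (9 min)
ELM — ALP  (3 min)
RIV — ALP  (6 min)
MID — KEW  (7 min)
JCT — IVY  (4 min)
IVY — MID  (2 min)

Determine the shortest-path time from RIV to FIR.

13 min

Compare a few routes:
RIV → JCT → IVY → MID → LAR → FIR: 2+4+2+4+2 = 14
RIV → JCT → MID → LAR → FIR: 2+6+4+2 = 14
RIV → ALP → LAR → FIR: 6+5+2 = 13
Cheapest is RIV → ALP → LAR → FIR at 13 min.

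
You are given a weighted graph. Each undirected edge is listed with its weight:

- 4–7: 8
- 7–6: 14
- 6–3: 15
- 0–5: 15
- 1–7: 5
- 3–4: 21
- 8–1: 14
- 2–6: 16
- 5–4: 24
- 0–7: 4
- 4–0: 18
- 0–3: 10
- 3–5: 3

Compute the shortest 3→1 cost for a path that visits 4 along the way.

34

Best 3 to 4: 3 → 4 costing 21
Shortest 4→1: 4 → 7 → 1 = 13
Total via 4: 21 + 13 = 34.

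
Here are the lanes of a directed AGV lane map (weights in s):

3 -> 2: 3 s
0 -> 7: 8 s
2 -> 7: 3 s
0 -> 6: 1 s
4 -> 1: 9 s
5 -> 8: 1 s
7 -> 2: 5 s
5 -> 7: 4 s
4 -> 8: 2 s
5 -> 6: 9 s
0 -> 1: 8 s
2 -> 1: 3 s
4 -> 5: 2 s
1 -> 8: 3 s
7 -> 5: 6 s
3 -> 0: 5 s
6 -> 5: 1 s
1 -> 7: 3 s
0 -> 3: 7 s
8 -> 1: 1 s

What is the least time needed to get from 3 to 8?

8 s

Enumerating some paths:
3 - 2 - 7 - 5 - 8: 3+3+6+1 = 13
3 - 2 - 1 - 7 - 5 - 8: 3+3+3+6+1 = 16
3 - 2 - 1 - 8: 3+3+3 = 9
3 - 0 - 6 - 5 - 8: 5+1+1+1 = 8
The minimum is 8 s via 3 - 0 - 6 - 5 - 8.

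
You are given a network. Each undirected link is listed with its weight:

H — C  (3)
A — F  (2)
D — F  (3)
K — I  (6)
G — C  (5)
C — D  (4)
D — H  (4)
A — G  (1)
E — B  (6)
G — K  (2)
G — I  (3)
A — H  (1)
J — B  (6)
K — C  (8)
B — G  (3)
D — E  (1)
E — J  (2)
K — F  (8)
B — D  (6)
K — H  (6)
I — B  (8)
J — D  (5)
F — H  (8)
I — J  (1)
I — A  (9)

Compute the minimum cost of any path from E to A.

Candidate routes:
E - B - G - A: 6+3+1 = 10
E - J - I - G - A: 2+1+3+1 = 7
E - D - C - H - A: 1+4+3+1 = 9
E - D - F - A: 1+3+2 = 6
The minimum is 6 via E - D - F - A.

6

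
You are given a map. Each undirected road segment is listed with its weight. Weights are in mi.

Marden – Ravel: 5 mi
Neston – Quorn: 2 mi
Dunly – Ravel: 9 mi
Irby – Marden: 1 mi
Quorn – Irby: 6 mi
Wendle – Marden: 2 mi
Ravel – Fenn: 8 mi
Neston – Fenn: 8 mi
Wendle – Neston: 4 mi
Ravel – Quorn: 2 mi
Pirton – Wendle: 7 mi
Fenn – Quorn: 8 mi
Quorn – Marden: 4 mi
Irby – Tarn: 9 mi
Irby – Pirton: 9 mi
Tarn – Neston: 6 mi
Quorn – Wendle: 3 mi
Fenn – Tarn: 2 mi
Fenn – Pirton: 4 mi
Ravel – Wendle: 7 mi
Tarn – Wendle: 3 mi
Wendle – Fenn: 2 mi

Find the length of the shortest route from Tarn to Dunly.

17 mi

Settle nodes by increasing distance from Tarn:
Tarn: 0
Fenn: 2  (via Tarn)
Wendle: 3  (via Tarn)
Marden: 5  (via Wendle)
Quorn: 6  (via Wendle)
Irby: 6  (via Marden)
Pirton: 6  (via Fenn)
Neston: 6  (via Tarn)
Ravel: 8  (via Quorn)
Dunly: 17  (via Ravel)
Shortest route: Tarn–Wendle–Quorn–Ravel–Dunly = 17 mi.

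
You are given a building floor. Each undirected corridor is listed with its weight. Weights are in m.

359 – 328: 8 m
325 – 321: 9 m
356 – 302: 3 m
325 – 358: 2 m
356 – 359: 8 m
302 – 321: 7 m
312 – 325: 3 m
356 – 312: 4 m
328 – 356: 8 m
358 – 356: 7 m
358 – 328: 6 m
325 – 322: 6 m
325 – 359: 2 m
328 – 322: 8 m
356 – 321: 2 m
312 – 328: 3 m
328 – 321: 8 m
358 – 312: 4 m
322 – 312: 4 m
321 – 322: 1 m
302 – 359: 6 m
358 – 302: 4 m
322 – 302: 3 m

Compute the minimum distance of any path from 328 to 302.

10 m

Settle nodes by increasing distance from 328:
328: 0
312: 3  (via 328)
325: 6  (via 312)
358: 6  (via 328)
322: 7  (via 312)
356: 7  (via 312)
321: 8  (via 328)
359: 8  (via 328)
302: 10  (via 358)
Shortest route: 328 → 358 → 302 = 10 m.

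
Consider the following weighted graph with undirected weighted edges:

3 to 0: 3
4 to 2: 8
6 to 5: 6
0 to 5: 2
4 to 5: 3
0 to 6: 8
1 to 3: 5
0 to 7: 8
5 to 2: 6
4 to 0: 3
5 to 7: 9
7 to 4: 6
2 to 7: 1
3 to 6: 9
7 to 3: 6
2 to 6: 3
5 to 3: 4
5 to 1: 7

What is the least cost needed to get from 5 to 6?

Shortest distances from 5:
5: 0
0: 2  (via 5)
4: 3  (via 5)
3: 4  (via 5)
2: 6  (via 5)
6: 6  (via 5)
Shortest route: 5–6 = 6.

6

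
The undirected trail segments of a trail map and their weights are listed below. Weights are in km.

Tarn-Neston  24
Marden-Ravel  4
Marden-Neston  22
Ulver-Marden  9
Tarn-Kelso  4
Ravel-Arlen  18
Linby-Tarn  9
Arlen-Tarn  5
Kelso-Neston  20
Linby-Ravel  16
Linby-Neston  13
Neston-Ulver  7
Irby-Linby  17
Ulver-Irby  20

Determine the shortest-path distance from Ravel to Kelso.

Enumerating some paths:
Ravel–Linby–Tarn–Kelso: 16+9+4 = 29
Ravel–Marden–Ulver–Neston–Kelso: 4+9+7+20 = 40
Ravel–Arlen–Tarn–Kelso: 18+5+4 = 27
Cheapest is Ravel–Arlen–Tarn–Kelso at 27 km.

27 km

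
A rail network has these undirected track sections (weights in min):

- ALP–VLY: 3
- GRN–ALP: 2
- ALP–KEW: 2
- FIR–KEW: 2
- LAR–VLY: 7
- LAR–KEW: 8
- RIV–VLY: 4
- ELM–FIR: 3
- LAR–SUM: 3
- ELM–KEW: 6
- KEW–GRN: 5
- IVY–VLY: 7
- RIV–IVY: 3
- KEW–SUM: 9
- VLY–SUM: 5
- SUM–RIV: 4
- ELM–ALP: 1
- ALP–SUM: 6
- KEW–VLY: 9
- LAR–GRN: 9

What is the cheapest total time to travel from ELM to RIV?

Shortest distances from ELM:
ELM: 0
ALP: 1  (via ELM)
FIR: 3  (via ELM)
KEW: 3  (via ALP)
GRN: 3  (via ALP)
VLY: 4  (via ALP)
SUM: 7  (via ALP)
RIV: 8  (via VLY)
Shortest route: ELM → ALP → VLY → RIV = 8 min.

8 min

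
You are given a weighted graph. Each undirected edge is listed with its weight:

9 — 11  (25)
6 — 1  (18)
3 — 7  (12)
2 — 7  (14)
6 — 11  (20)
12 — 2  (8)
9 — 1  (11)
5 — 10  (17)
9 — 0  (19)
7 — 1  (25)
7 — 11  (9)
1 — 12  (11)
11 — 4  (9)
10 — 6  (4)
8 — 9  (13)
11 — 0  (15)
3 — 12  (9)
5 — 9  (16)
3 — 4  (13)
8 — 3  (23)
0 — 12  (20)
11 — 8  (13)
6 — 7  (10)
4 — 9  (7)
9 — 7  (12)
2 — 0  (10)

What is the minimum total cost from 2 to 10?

28

Candidate routes:
2 - 12 - 3 - 7 - 6 - 10: 8+9+12+10+4 = 43
2 - 12 - 1 - 6 - 10: 8+11+18+4 = 41
2 - 7 - 6 - 10: 14+10+4 = 28
Cheapest is 2 - 7 - 6 - 10 at 28.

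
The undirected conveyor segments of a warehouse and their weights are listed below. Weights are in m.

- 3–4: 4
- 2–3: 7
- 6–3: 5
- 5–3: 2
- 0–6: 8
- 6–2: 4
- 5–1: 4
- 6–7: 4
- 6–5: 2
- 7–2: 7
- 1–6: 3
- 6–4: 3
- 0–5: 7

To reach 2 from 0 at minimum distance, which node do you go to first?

6

Compare a few routes:
0 → 5 → 6 → 2: 7+2+4 = 13
0 → 5 → 3 → 2: 7+2+7 = 16
0 → 6 → 2: 8+4 = 12
The minimum is 12 m via 0 → 6 → 2.
So from 0 the first move is to 6.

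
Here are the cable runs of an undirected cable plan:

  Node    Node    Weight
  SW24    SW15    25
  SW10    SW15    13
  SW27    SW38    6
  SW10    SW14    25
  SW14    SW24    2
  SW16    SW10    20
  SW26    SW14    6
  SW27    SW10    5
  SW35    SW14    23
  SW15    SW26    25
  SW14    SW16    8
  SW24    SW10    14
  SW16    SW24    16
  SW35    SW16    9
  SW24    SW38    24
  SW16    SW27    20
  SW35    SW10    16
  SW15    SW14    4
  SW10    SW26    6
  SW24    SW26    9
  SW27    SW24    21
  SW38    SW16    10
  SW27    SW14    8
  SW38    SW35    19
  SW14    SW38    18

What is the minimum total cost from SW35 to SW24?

Settle nodes by increasing distance from SW35:
SW35: 0
SW16: 9  (via SW35)
SW10: 16  (via SW35)
SW14: 17  (via SW16)
SW24: 19  (via SW14)
Shortest route: SW35–SW16–SW14–SW24 = 19.

19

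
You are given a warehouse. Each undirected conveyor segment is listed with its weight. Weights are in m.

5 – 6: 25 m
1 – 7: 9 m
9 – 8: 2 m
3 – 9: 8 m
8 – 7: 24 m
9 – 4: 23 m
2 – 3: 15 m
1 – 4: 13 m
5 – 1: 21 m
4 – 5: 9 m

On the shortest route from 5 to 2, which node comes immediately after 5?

Enumerating some paths:
5–4–9–3–2: 9+23+8+15 = 55
5–1–7–8–9–3–2: 21+9+24+2+8+15 = 79
Cheapest is 5–4–9–3–2 at 55 m.
So from 5 the first move is to 4.

4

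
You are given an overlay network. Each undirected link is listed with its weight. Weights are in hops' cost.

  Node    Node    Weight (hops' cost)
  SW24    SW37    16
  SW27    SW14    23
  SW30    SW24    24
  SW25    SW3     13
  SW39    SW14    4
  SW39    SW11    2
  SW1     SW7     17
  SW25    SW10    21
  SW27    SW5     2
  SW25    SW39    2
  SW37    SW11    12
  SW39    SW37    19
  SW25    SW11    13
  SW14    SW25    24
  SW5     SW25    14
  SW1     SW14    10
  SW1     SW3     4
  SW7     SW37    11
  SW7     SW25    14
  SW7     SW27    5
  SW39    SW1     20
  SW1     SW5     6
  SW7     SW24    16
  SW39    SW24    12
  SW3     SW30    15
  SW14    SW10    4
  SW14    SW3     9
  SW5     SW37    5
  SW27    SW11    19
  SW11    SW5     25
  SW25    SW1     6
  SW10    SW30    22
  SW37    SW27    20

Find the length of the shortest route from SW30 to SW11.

29 hops' cost

Shortest distances from SW30:
SW30: 0
SW3: 15  (via SW30)
SW1: 19  (via SW3)
SW10: 22  (via SW30)
SW14: 24  (via SW3)
SW24: 24  (via SW30)
SW25: 25  (via SW1)
SW5: 25  (via SW1)
SW39: 27  (via SW25)
SW27: 27  (via SW5)
SW11: 29  (via SW39)
Shortest route: SW30 → SW3 → SW1 → SW25 → SW39 → SW11 = 29 hops' cost.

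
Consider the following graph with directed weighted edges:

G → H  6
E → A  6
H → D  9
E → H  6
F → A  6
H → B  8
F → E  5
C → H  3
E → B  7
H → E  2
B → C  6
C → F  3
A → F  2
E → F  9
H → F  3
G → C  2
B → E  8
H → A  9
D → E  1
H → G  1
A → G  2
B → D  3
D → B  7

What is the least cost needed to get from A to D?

Compare a few routes:
A → G → C → H → D: 2+2+3+9 = 16
A → G → H → D: 2+6+9 = 17
The minimum is 16 via A → G → C → H → D.

16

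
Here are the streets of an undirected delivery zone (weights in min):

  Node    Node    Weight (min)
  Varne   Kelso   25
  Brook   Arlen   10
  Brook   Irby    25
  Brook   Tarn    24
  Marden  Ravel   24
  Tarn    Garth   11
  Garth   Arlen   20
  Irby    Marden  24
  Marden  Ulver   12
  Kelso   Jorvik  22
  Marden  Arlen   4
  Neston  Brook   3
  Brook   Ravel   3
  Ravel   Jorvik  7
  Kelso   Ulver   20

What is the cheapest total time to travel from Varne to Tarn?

Settle nodes by increasing distance from Varne:
Varne: 0
Kelso: 25  (via Varne)
Ulver: 45  (via Kelso)
Jorvik: 47  (via Kelso)
Ravel: 54  (via Jorvik)
Marden: 57  (via Ulver)
Brook: 57  (via Ravel)
Neston: 60  (via Brook)
Arlen: 61  (via Marden)
Tarn: 81  (via Brook)
Shortest route: Varne → Kelso → Jorvik → Ravel → Brook → Tarn = 81 min.

81 min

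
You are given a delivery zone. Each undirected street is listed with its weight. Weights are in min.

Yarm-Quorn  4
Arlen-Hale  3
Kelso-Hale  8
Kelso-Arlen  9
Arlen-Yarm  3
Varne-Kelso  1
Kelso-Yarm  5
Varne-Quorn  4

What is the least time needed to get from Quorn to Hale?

10 min

Running Dijkstra from Quorn:
Quorn: 0
Yarm: 4  (via Quorn)
Varne: 4  (via Quorn)
Kelso: 5  (via Varne)
Arlen: 7  (via Yarm)
Hale: 10  (via Arlen)
Shortest route: Quorn–Yarm–Arlen–Hale = 10 min.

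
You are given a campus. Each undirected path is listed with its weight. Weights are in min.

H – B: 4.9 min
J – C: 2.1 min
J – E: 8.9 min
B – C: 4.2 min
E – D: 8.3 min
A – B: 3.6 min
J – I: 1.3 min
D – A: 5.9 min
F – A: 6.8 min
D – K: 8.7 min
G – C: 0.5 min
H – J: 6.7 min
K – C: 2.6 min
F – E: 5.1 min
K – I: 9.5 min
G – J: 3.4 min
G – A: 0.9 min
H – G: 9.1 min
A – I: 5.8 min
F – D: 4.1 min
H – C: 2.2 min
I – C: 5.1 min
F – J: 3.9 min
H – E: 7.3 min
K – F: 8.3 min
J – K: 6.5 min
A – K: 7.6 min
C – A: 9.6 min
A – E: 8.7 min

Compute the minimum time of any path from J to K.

4.7 min

Settle nodes by increasing distance from J:
J: 0
I: 1.3  (via J)
C: 2.1  (via J)
G: 2.6  (via C)
A: 3.5  (via G)
F: 3.9  (via J)
H: 4.3  (via C)
K: 4.7  (via C)
Shortest route: J–C–K = 4.7 min.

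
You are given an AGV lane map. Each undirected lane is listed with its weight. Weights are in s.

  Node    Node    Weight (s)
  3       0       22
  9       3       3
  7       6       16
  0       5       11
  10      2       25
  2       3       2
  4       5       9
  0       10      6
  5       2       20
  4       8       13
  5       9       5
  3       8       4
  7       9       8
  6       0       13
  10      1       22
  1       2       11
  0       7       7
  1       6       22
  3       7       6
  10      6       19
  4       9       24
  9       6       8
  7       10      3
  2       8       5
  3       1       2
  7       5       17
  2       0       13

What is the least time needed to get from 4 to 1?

Settle nodes by increasing distance from 4:
4: 0
5: 9  (via 4)
8: 13  (via 4)
9: 14  (via 5)
3: 17  (via 8)
2: 18  (via 8)
1: 19  (via 3)
Shortest route: 4–8–3–1 = 19 s.

19 s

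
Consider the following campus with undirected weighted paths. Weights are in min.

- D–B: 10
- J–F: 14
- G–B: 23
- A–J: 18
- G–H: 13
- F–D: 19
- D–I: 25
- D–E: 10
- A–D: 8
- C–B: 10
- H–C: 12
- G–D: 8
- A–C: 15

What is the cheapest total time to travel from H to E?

Compare a few routes:
H → G → D → E: 13+8+10 = 31
H → C → B → D → E: 12+10+10+10 = 42
The minimum is 31 min via H → G → D → E.

31 min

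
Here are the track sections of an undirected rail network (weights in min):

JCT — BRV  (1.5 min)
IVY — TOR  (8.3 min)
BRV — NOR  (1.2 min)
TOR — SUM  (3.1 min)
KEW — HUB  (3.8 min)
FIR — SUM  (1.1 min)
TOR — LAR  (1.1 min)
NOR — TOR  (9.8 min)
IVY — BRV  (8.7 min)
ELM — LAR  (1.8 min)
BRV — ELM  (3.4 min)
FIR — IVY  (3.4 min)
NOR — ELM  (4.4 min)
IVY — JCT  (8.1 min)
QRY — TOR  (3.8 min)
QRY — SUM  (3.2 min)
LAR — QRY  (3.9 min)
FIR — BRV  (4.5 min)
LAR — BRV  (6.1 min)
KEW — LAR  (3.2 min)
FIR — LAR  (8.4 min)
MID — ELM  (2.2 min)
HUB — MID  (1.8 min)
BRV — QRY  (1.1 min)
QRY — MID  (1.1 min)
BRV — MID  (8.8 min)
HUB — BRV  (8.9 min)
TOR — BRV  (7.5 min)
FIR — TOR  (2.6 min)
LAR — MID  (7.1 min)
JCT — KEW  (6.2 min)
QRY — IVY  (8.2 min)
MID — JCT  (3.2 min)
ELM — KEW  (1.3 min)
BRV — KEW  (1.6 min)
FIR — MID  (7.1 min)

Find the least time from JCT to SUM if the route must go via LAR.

10.4 min

Best JCT to LAR: JCT → BRV → KEW → ELM → LAR costing 6.2
Shortest LAR→SUM: LAR → TOR → SUM = 4.2
Total via LAR: 6.2 + 4.2 = 10.4 min.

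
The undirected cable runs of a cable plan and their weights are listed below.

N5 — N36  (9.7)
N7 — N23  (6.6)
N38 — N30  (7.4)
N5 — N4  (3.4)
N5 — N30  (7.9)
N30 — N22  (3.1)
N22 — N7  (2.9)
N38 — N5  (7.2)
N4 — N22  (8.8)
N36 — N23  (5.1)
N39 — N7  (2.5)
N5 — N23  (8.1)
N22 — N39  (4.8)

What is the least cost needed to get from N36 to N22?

14.6

Settle nodes by increasing distance from N36:
N36: 0
N23: 5.1  (via N36)
N5: 9.7  (via N36)
N7: 11.7  (via N23)
N4: 13.1  (via N5)
N39: 14.2  (via N7)
N22: 14.6  (via N7)
Shortest route: N36–N23–N7–N22 = 14.6.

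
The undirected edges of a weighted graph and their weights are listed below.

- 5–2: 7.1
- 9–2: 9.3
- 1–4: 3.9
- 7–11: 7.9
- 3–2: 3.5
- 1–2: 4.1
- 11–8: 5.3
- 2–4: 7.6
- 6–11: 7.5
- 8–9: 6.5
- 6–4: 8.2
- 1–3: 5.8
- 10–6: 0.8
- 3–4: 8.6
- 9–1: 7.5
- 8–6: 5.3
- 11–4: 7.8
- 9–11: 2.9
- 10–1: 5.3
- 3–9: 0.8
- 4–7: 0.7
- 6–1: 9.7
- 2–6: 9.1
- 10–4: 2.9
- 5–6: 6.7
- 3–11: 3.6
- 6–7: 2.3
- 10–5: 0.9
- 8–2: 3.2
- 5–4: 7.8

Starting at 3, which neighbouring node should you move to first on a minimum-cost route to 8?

2

Compare a few routes:
3–9–8: 0.8+6.5 = 7.3
3–2–8: 3.5+3.2 = 6.7
3–9–11–8: 0.8+2.9+5.3 = 9
3–11–8: 3.6+5.3 = 8.9
Cheapest is 3–2–8 at 6.7.
So from 3 the first move is to 2.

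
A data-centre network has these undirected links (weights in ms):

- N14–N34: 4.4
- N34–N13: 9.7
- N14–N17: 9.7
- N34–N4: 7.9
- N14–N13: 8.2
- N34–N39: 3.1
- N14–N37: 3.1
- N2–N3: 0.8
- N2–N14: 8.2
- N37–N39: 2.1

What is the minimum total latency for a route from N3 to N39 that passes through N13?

30 ms

Shortest N3→N13: N3–N2–N14–N13 = 17.2
Shortest N13→N39: N13–N34–N39 = 12.8
Total via N13: 17.2 + 12.8 = 30 ms.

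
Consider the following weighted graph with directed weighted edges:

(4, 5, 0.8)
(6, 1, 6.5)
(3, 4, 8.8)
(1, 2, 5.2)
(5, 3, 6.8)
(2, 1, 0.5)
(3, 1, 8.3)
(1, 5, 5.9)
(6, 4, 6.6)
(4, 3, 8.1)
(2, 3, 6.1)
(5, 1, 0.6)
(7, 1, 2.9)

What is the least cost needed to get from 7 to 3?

Running Dijkstra from 7:
7: 0
1: 2.9  (via 7)
2: 8.1  (via 1)
5: 8.8  (via 1)
3: 14.2  (via 2)
Shortest route: 7–1–2–3 = 14.2.

14.2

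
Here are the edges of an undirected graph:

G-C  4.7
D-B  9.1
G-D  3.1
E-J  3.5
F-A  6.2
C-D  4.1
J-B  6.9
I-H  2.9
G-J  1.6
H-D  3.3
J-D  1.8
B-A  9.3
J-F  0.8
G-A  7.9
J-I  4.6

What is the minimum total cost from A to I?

Candidate routes:
A → F → J → I: 6.2+0.8+4.6 = 11.6
A → F → J → D → H → I: 6.2+0.8+1.8+3.3+2.9 = 15
A → G → J → I: 7.9+1.6+4.6 = 14.1
Cheapest is A → F → J → I at 11.6.

11.6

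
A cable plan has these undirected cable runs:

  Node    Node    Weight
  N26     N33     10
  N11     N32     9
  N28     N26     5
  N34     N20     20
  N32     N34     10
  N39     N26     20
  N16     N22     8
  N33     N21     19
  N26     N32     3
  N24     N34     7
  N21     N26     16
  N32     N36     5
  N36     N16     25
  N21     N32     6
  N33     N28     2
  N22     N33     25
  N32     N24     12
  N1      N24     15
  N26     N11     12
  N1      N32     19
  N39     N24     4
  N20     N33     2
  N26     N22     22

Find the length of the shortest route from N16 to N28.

Candidate routes:
N16 → N36 → N32 → N26 → N28: 25+5+3+5 = 38
N16 → N22 → N26 → N28: 8+22+5 = 35
N16 → N36 → N32 → N26 → N33 → N28: 25+5+3+10+2 = 45
N16 → N22 → N26 → N33 → N28: 8+22+10+2 = 42
Cheapest is N16 → N22 → N26 → N28 at 35.

35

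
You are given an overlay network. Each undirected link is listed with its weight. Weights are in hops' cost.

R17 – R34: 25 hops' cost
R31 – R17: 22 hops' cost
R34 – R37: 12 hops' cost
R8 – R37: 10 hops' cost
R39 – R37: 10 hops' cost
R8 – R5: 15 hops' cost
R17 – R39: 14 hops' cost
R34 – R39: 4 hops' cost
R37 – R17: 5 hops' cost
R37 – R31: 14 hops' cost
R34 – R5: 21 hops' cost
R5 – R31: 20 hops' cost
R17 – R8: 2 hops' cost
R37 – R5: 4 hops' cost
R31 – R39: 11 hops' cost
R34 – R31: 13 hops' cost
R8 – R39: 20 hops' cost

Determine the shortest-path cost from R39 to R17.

14 hops' cost

Shortest distances from R39:
R39: 0
R34: 4  (via R39)
R37: 10  (via R39)
R31: 11  (via R39)
R17: 14  (via R39)
Shortest route: R39 → R17 = 14 hops' cost.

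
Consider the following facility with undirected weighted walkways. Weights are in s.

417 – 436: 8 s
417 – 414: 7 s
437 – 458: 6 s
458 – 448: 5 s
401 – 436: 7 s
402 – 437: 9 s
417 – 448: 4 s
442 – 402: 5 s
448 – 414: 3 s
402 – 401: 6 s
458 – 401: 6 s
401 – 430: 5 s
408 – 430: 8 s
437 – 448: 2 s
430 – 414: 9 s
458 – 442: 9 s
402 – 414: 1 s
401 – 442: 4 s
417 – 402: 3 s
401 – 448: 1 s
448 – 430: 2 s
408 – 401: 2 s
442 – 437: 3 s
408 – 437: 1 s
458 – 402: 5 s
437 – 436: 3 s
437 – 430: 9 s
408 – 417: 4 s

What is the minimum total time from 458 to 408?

7 s

Shortest distances from 458:
458: 0
448: 5  (via 458)
402: 5  (via 458)
401: 6  (via 458)
414: 6  (via 402)
437: 6  (via 458)
430: 7  (via 448)
408: 7  (via 437)
Shortest route: 458–437–408 = 7 s.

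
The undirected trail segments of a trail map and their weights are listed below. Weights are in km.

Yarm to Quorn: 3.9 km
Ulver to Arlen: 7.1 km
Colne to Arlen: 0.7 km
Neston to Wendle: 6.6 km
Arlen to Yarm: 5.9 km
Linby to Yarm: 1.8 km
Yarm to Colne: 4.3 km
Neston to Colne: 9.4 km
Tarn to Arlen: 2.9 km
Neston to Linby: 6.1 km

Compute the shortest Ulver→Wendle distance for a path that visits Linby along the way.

26.6 km

Best Ulver to Linby: Ulver → Arlen → Colne → Yarm → Linby costing 13.9
Best Linby to Wendle: Linby → Neston → Wendle costing 12.7
Total via Linby: 13.9 + 12.7 = 26.6 km.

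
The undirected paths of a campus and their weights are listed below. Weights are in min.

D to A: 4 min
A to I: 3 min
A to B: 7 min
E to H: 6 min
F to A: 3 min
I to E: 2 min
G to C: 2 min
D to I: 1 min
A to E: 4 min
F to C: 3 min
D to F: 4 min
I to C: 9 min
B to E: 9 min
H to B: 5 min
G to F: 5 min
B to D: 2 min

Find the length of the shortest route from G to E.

Compare a few routes:
G → C → F → A → I → E: 2+3+3+3+2 = 13
G → C → I → E: 2+9+2 = 13
G → F → A → E: 5+3+4 = 12
Cheapest is G → F → A → E at 12 min.

12 min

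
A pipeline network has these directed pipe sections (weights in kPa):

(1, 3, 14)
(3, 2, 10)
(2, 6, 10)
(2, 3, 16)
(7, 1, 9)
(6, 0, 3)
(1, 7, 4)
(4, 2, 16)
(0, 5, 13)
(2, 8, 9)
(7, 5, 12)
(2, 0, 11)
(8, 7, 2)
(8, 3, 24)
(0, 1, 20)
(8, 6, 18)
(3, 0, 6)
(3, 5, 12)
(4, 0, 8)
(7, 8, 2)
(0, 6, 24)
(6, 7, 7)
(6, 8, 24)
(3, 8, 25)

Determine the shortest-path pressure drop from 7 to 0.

23 kPa

Settle nodes by increasing distance from 7:
7: 0
8: 2  (via 7)
1: 9  (via 7)
5: 12  (via 7)
6: 20  (via 8)
0: 23  (via 6)
Shortest route: 7–8–6–0 = 23 kPa.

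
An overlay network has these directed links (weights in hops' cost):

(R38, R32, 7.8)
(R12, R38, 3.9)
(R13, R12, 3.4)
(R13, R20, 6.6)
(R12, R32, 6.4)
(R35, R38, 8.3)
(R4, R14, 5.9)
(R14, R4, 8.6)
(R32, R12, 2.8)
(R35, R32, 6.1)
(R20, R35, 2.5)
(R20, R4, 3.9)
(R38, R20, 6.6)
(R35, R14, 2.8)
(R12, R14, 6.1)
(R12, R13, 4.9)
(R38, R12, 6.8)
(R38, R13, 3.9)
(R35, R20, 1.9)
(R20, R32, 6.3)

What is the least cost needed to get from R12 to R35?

Compare a few routes:
R12–R38–R20–R35: 3.9+6.6+2.5 = 13
R12–R13–R20–R35: 4.9+6.6+2.5 = 14
Cheapest is R12–R38–R20–R35 at 13 hops' cost.

13 hops' cost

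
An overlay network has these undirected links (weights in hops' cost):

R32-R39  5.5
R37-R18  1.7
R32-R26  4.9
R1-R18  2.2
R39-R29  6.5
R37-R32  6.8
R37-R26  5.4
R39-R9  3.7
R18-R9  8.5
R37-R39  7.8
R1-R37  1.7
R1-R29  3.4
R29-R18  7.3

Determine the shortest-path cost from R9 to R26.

Enumerating some paths:
R9 - R18 - R37 - R26: 8.5+1.7+5.4 = 15.6
R9 - R39 - R32 - R26: 3.7+5.5+4.9 = 14.1
R9 - R39 - R37 - R26: 3.7+7.8+5.4 = 16.9
The minimum is 14.1 hops' cost via R9 - R39 - R32 - R26.

14.1 hops' cost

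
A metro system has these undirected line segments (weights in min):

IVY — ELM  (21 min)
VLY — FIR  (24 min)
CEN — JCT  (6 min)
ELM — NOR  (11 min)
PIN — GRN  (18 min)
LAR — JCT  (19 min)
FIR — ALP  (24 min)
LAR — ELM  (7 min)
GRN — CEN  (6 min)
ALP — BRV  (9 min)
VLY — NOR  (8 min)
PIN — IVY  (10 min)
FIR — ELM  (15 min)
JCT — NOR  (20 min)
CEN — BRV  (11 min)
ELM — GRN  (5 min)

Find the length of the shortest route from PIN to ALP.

Shortest distances from PIN:
PIN: 0
IVY: 10  (via PIN)
GRN: 18  (via PIN)
ELM: 23  (via GRN)
CEN: 24  (via GRN)
LAR: 30  (via ELM)
JCT: 30  (via CEN)
NOR: 34  (via ELM)
BRV: 35  (via CEN)
FIR: 38  (via ELM)
VLY: 42  (via NOR)
ALP: 44  (via BRV)
Shortest route: PIN → GRN → CEN → BRV → ALP = 44 min.

44 min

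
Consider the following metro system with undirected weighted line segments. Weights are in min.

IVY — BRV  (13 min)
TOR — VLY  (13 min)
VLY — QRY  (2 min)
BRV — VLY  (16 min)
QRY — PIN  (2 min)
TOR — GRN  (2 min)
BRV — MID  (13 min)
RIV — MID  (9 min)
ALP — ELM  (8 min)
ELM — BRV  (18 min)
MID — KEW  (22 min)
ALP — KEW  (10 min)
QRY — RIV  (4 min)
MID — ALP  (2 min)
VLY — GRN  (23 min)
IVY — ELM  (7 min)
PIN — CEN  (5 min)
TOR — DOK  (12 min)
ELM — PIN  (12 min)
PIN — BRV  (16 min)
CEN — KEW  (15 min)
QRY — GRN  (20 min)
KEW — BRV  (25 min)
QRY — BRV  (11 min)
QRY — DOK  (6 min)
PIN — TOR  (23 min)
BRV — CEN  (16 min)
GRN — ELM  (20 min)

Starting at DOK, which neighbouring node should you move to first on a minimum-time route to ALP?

Enumerating some paths:
DOK - QRY - RIV - MID - ALP: 6+4+9+2 = 21
DOK - QRY - PIN - ELM - ALP: 6+2+12+8 = 28
DOK - QRY - BRV - MID - ALP: 6+11+13+2 = 32
The minimum is 21 min via DOK - QRY - RIV - MID - ALP.
So from DOK the first move is to QRY.

QRY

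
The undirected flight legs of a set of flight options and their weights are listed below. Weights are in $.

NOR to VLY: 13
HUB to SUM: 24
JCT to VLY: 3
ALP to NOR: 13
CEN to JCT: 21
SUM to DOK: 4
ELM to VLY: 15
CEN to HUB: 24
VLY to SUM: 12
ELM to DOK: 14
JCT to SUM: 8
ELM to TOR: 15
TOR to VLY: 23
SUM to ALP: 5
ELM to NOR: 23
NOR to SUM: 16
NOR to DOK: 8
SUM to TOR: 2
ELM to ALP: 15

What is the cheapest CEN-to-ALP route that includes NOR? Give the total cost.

Best CEN to NOR: CEN–JCT–VLY–NOR costing 37
Shortest NOR→ALP: NOR–ALP = 13
Total via NOR: 37 + 13 = $50.

$50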